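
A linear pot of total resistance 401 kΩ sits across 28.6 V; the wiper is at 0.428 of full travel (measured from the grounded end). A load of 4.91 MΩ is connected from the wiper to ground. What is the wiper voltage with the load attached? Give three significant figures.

The wiper splits the pot into (1−α)R = 229.4 kΩ above and αR = 171.6 kΩ below.
Lower section ‖ load = 165.8 kΩ.
V_wiper = 28.6 × 165.8/(229.4 + 165.8) = 12.0 V.

V ≈ 12.0 V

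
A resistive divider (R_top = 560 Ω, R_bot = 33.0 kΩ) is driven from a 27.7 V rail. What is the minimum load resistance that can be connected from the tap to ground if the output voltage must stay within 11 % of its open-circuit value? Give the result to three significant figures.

R_L(min) ≈ 4.46 kΩ

Output resistance R_th = R_top‖R_bot = (560 × 33000)/33560 = 550.7 Ω.
The fractional drop is R_th/(R_th + R_L); requiring this ≤ 0.110 gives R_L ≥ R_th(1/0.110 − 1) = 550.7 × 8.091 = 4.46 kΩ.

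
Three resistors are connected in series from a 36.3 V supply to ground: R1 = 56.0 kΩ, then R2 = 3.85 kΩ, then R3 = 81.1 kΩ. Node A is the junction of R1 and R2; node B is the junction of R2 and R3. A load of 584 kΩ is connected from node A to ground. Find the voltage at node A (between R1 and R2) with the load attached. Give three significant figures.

Below node A the series string R2+R3 = 84.95 kΩ sits in parallel with the 584 kΩ load: 74.16 kΩ.
V_A = 36.3 × 74.16/(56.0 + 74.16) = 20.7 V.

V ≈ 20.7 V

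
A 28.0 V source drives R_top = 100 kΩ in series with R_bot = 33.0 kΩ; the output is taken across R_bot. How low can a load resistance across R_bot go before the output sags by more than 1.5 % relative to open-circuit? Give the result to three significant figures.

Output resistance R_th = R_top‖R_bot = (100 × 33.0)/133.0 = 24.81 kΩ.
The fractional drop is R_th/(R_th + R_L); requiring this ≤ 0.0150 gives R_L ≥ R_th(1/0.0150 − 1) = 24.81 × 65.67 = 1.63 MΩ.

R_L(min) ≈ 1.63 MΩ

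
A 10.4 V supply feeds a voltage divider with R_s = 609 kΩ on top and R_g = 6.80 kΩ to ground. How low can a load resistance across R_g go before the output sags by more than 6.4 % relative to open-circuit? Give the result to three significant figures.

R_L(min) ≈ 98.4 kΩ

Output resistance R_th = R_s‖R_g = (609 × 6.80)/615.8 = 6.725 kΩ.
The fractional drop is R_th/(R_th + R_L); requiring this ≤ 0.0640 gives R_L ≥ R_th(1/0.0640 − 1) = 6.725 × 14.62 = 98.4 kΩ.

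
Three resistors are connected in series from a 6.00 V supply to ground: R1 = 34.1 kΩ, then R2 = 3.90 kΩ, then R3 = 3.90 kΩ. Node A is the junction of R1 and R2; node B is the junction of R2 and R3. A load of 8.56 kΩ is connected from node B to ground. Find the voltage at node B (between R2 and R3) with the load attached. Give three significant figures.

V ≈ 0.395 V

At node B, R3 is in parallel with the load: R3‖R_L = 2.679 kΩ.
Below node A the resistance is R2 + (R3‖R_L) = 6.579 kΩ, so V_A = 6.00 × 6.579/40.68 = 0.9704 V.
Then V_B = V_A × (R3‖R_L)/(R2 + R3‖R_L) = 0.9704 × 2.679/6.579 = 0.395 V.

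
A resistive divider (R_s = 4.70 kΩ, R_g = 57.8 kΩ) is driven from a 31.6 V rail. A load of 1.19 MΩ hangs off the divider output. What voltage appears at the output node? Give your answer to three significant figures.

The load sits in parallel with R_g: R_g‖R_L = (57.8 × 1190) / (57.8 + 1190) = 55.12 kΩ.
V_out = 31.6 × 55.12 / (4.70 + 55.12) = 31.6 × 55.12/59.82 = 29.1 V.
(Unloaded it would have been 29.2 V.)

V_out ≈ 29.1 V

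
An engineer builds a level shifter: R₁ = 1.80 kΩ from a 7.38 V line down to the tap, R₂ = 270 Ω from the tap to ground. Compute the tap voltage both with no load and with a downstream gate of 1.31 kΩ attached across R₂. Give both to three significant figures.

Unloaded: 0.963 V; loaded: 0.816 V

Open-circuit: V = 7.38 × 270/(1800 + 270) = 0.963 V.
With the load, R₂ becomes R₂‖R_L = 223.9 Ω, so V = 7.38 × 223.9/2024 = 0.816 V.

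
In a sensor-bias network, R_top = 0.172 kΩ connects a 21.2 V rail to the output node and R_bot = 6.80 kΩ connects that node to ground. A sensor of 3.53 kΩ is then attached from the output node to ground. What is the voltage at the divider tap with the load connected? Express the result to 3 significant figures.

V_out ≈ 19.7 V

The load sits in parallel with R_bot: R_bot‖R_L = (6800 × 3530) / (6800 + 3530) = 2324 Ω.
V_out = 21.2 × 2324 / (172 + 2324) = 21.2 × 2324/2496 = 19.7 V.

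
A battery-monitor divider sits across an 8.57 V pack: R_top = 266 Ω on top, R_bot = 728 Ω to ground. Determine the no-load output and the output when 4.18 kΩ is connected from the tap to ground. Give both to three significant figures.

Unloaded: 6.28 V; loaded: 6.00 V

Open-circuit: V = 8.57 × 728/(266 + 728) = 6.28 V.
With the load, R_bot becomes R_bot‖R_L = 620.0 Ω, so V = 8.57 × 620.0/886.0 = 6.00 V.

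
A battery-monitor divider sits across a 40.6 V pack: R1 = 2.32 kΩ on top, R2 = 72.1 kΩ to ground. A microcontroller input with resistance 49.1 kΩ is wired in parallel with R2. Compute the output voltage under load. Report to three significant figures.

The load sits in parallel with R2: R2‖R_L = (72.1 × 49.1) / (72.1 + 49.1) = 29.21 kΩ.
V_out = 40.6 × 29.21 / (2.32 + 29.21) = 40.6 × 29.21/31.53 = 37.6 V.

V_out ≈ 37.6 V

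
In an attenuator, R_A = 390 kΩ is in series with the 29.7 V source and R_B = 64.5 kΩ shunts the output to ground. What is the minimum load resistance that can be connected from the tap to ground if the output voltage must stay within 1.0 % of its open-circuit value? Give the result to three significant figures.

R_L(min) ≈ 5.48 MΩ

Output resistance R_th = R_A‖R_B = (390 × 64.5)/454.5 = 55.35 kΩ.
The fractional drop is R_th/(R_th + R_L); requiring this ≤ 0.0100 gives R_L ≥ R_th(1/0.0100 − 1) = 55.35 × 99.00 = 5.48 MΩ.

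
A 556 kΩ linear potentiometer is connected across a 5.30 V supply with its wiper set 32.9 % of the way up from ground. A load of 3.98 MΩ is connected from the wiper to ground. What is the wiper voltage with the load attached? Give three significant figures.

V ≈ 1.69 V

The wiper splits the pot into (1−α)R = 373.1 kΩ above and αR = 182.9 kΩ below.
Lower section ‖ load = 174.9 kΩ.
V_wiper = 5.30 × 174.9/(373.1 + 174.9) = 1.69 V.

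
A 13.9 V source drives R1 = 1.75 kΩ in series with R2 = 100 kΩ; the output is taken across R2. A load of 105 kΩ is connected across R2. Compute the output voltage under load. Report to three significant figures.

V_out ≈ 13.4 V

The load sits in parallel with R2: R2‖R_L = (100 × 105) / (100 + 105) = 51.22 kΩ.
V_out = 13.9 × 51.22 / (1.75 + 51.22) = 13.9 × 51.22/52.97 = 13.4 V.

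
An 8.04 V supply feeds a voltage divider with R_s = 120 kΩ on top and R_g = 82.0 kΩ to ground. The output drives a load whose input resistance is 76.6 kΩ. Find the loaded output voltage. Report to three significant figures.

V_out ≈ 2.00 V

The load sits in parallel with R_g: R_g‖R_L = (82.0 × 76.6) / (82.0 + 76.6) = 39.60 kΩ.
V_out = 8.04 × 39.60 / (120 + 39.60) = 8.04 × 39.60/159.6 = 2.00 V.
(Unloaded it would have been 3.26 V.)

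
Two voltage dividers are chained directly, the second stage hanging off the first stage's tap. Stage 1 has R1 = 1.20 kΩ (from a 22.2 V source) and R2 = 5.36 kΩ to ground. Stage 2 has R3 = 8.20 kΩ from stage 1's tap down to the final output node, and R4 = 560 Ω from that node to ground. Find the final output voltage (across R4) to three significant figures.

V_out ≈ 1.04 V

Stage 2 presents R3+R4 = 8760 Ω as a load on stage 1's tap.
Stage 1's lower leg becomes R2‖(R3+R4) = 3325 Ω, so V_mid = 22.2 × 3325/4525 = 16.31 V.
Stage 2 is itself unloaded: V_out = V_mid × R4/(R3+R4) = 16.31 × 560/8760 = 1.04 V.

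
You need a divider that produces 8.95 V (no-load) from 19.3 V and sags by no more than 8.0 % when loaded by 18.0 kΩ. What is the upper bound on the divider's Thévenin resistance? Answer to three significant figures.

R_th ≤ 1.57 kΩ

Loading drop = R_th/(R_th + R_L) ≤ 0.0800, so R_th ≤ R_L · ε/(1−ε) = 18.0 kΩ × 0.0800/0.9200 = 1.57 kΩ.
(Any R1, R2 with R2/(R1+R2) = 0.464 and R1‖R2 ≤ 1.57 kΩ will meet the spec.)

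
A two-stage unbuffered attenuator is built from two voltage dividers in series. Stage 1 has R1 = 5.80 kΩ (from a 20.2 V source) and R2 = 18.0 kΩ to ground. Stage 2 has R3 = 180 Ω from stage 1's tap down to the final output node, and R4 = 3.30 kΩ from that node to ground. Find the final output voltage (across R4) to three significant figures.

V_out ≈ 6.41 V

Stage 2 presents R3+R4 = 3480 Ω as a load on stage 1's tap.
Stage 1's lower leg becomes R2‖(R3+R4) = 2916 Ω, so V_mid = 20.2 × 2916/8716 = 6.758 V.
Stage 2 is itself unloaded: V_out = V_mid × R4/(R3+R4) = 6.758 × 3300/3480 = 6.41 V.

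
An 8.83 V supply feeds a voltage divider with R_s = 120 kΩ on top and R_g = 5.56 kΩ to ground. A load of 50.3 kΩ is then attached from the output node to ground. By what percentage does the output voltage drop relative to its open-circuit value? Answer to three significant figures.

Unloaded V = 8.83 × 5.56/125.6 = 0.39101 V.
Loaded: R_g‖R_L = 5.007 kΩ, giving V = 8.83 × 5.007/125.0 = 0.35365 V.
Drop = (0.39101 − 0.35365) / 0.39101 = 9.55 %.

9.55 %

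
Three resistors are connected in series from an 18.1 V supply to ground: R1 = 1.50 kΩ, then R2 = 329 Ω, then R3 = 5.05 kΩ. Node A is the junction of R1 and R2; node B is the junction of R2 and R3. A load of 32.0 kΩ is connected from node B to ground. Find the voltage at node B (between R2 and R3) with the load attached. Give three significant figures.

V ≈ 12.8 V

At node B, R3 is in parallel with the load: R3‖R_L = 4362 Ω.
Below node A the resistance is R2 + (R3‖R_L) = 4691 Ω, so V_A = 18.1 × 4691/6191 = 13.71 V.
Then V_B = V_A × (R3‖R_L)/(R2 + R3‖R_L) = 13.71 × 4362/4691 = 12.8 V.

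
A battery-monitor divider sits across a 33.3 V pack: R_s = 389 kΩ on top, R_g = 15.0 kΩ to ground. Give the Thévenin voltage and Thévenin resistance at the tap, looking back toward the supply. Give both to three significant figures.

V_th is the open-circuit tap voltage: 33.3 × 15.0/(389 + 15.0) = 1.24 V.
With the supply zeroed, R_s and R_g appear in parallel from the tap: R_th = R_s‖R_g = (389 × 15.0)/404.0 = 14.4 kΩ.

V_th = 1.24 V, R_th = 14.4 kΩ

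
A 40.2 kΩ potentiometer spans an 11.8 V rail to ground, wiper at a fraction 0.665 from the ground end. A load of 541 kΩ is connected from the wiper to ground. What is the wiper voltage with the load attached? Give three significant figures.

V ≈ 7.72 V

The wiper splits the pot into (1−α)R = 13.47 kΩ above and αR = 26.73 kΩ below.
Lower section ‖ load = 25.47 kΩ.
V_wiper = 11.8 × 25.47/(13.47 + 25.47) = 7.72 V.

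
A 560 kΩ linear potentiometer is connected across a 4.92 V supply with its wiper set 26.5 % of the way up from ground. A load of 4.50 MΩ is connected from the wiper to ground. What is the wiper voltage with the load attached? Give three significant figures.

The wiper splits the pot into (1−α)R = 411.6 kΩ above and αR = 148.4 kΩ below.
Lower section ‖ load = 143.7 kΩ.
V_wiper = 4.92 × 143.7/(411.6 + 143.7) = 1.27 V.

V ≈ 1.27 V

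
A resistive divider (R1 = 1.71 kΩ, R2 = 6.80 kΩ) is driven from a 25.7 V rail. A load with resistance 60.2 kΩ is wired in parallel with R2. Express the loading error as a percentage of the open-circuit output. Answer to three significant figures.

2.22 %

The divider's output (Thévenin) resistance is R1‖R2 = 1.366 kΩ.
Fractional drop under load = R_th/(R_th + R_L) = 1.366 / (1.366 + 60.2) = 0.02219.
So the output falls by 2.22 %.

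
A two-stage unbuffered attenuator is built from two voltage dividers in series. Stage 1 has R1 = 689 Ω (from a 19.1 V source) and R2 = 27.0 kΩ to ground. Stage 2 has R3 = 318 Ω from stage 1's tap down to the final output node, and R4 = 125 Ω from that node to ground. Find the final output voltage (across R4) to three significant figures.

Stage 2 presents R3+R4 = 443.0 Ω as a load on stage 1's tap.
Stage 1's lower leg becomes R2‖(R3+R4) = 435.8 Ω, so V_mid = 19.1 × 435.8/1125 = 7.401 V.
Stage 2 is itself unloaded: V_out = V_mid × R4/(R3+R4) = 7.401 × 125/443.0 = 2.09 V.

V_out ≈ 2.09 V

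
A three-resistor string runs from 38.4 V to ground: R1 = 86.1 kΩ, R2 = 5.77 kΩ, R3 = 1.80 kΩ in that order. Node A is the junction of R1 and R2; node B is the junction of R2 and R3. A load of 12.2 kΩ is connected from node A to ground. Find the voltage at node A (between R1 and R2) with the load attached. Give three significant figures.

Below node A the series string R2+R3 = 7.570 kΩ sits in parallel with the 12.2 kΩ load: 4.671 kΩ.
V_A = 38.4 × 4.671/(86.1 + 4.671) = 1.98 V.

V ≈ 1.98 V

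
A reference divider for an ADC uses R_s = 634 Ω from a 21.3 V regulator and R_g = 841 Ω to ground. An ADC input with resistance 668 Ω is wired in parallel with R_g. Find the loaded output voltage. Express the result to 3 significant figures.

V_out ≈ 7.88 V

The load sits in parallel with R_g: R_g‖R_L = (841 × 668) / (841 + 668) = 372.3 Ω.
V_out = 21.3 × 372.3 / (634 + 372.3) = 21.3 × 372.3/1006 = 7.88 V.
(Unloaded it would have been 12.1 V.)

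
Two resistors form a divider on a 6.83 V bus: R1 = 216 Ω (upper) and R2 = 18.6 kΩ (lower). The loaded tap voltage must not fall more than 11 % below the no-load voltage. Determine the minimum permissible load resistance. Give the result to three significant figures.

R_L(min) ≈ 1.73 kΩ

Output resistance R_th = R1‖R2 = (216 × 18600)/18820 = 213.5 Ω.
The fractional drop is R_th/(R_th + R_L); requiring this ≤ 0.110 gives R_L ≥ R_th(1/0.110 − 1) = 213.5 × 8.091 = 1.73 kΩ.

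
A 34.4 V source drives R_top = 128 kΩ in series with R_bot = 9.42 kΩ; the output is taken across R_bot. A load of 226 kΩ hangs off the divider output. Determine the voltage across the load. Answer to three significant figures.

The load sits in parallel with R_bot: R_bot‖R_L = (9.42 × 226) / (9.42 + 226) = 9.043 kΩ.
V_out = 34.4 × 9.043 / (128 + 9.043) = 34.4 × 9.043/137.0 = 2.27 V.

V_out ≈ 2.27 V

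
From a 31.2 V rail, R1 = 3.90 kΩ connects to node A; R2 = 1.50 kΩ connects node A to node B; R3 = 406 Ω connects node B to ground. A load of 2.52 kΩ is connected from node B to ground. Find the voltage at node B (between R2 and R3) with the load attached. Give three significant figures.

V ≈ 1.90 V

At node B, R3 is in parallel with the load: R3‖R_L = 349.7 Ω.
Below node A the resistance is R2 + (R3‖R_L) = 1850 Ω, so V_A = 31.2 × 1850/5750 = 10.04 V.
Then V_B = V_A × (R3‖R_L)/(R2 + R3‖R_L) = 10.04 × 349.7/1850 = 1.90 V.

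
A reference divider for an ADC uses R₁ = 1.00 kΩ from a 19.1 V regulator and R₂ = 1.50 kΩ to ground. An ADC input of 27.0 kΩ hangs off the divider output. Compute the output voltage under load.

The load sits in parallel with R₂: R₂‖R_L = (1.50 × 27.0) / (1.50 + 27.0) = 1.421 kΩ.
V_out = 19.1 × 1.421 / (1.00 + 1.421) = 19.1 × 1.421/2.421 = 11.2 V.

V_out ≈ 11.2 V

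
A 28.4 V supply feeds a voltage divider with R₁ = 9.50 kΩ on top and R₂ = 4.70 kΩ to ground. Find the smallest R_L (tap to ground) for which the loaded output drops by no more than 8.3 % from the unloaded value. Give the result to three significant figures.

Output resistance R_th = R₁‖R₂ = (9.50 × 4.70)/14.20 = 3.144 kΩ.
The fractional drop is R_th/(R_th + R_L); requiring this ≤ 0.0830 gives R_L ≥ R_th(1/0.0830 − 1) = 3.144 × 11.05 = 34.7 kΩ.

R_L(min) ≈ 34.7 kΩ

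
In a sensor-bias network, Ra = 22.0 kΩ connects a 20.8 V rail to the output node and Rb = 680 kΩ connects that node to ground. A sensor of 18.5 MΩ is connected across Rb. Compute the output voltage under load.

The load sits in parallel with Rb: Rb‖R_L = (680 × 18500) / (680 + 18500) = 655.9 kΩ.
V_out = 20.8 × 655.9 / (22.0 + 655.9) = 20.8 × 655.9/677.9 = 20.1 V.

V_out ≈ 20.1 V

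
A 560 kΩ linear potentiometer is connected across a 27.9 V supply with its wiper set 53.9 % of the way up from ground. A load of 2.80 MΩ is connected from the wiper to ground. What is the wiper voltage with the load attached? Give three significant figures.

The wiper splits the pot into (1−α)R = 258.2 kΩ above and αR = 301.8 kΩ below.
Lower section ‖ load = 272.5 kΩ.
V_wiper = 27.9 × 272.5/(258.2 + 272.5) = 14.3 V.

V ≈ 14.3 V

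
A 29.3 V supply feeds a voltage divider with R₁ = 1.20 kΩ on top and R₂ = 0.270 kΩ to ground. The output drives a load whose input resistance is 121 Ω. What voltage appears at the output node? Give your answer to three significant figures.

The load sits in parallel with R₂: R₂‖R_L = (270 × 121) / (270 + 121) = 83.55 Ω.
V_out = 29.3 × 83.55 / (1200 + 83.55) = 29.3 × 83.55/1284 = 1.91 V.

V_out ≈ 1.91 V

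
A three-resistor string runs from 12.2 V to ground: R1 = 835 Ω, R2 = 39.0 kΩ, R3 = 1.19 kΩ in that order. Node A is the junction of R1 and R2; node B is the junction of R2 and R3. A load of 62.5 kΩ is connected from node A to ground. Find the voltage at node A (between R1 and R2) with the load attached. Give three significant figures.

V ≈ 11.8 V

Below node A the series string R2+R3 = 40190 Ω sits in parallel with the 62500 Ω load: 24460 Ω.
V_A = 12.2 × 24460/(835 + 24460) = 11.8 V.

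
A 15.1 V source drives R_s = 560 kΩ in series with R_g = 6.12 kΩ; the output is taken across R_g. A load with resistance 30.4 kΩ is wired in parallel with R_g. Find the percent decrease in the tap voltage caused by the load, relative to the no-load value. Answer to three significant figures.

Unloaded V = 15.1 × 6.12/566.1 = 0.1632 V.
Loaded: R_g‖R_L = 5.094 kΩ, giving V = 15.1 × 5.094/565.1 = 0.1361 V.
Drop = (0.1632 − 0.1361) / 0.1632 = 16.6 %.

16.6 %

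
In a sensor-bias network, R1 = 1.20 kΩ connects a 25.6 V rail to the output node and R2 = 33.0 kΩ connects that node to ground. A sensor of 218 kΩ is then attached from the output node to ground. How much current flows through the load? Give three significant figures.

I_L ≈ 0.113 mA

R2‖R_L = 28.66 kΩ; V_out = 25.6 × 28.66/29.86 = 24.57 V.
I_L = V_out / R_L = 24.57 / 218 kΩ = 0.113 mA.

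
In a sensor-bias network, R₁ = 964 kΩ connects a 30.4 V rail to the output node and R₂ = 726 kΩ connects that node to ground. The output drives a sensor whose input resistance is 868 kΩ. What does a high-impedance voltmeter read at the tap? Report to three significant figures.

V_out ≈ 8.84 V

The load sits in parallel with R₂: R₂‖R_L = (726 × 868) / (726 + 868) = 395.3 kΩ.
V_out = 30.4 × 395.3 / (964 + 395.3) = 30.4 × 395.3/1359 = 8.84 V.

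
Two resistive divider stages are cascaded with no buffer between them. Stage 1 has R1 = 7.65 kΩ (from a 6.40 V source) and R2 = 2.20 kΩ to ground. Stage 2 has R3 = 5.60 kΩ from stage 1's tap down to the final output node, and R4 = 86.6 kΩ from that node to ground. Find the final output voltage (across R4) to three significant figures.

V_out ≈ 1.32 V

Stage 2 presents R3+R4 = 92.20 kΩ as a load on stage 1's tap.
Stage 1's lower leg becomes R2‖(R3+R4) = 2.149 kΩ, so V_mid = 6.40 × 2.149/9.799 = 1.403 V.
Stage 2 is itself unloaded: V_out = V_mid × R4/(R3+R4) = 1.403 × 86.6/92.20 = 1.32 V.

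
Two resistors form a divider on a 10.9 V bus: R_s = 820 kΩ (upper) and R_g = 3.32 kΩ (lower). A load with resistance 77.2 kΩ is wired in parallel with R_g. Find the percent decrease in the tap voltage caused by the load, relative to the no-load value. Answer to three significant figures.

4.11 %

The divider's output (Thévenin) resistance is R_s‖R_g = 3.307 kΩ.
Fractional drop under load = R_th/(R_th + R_L) = 3.307 / (3.307 + 77.2) = 0.04107.
So the output falls by 4.11 %.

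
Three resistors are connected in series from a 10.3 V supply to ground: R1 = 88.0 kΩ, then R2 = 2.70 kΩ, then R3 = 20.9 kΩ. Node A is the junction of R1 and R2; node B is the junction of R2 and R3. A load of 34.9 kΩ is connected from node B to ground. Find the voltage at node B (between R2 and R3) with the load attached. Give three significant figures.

V ≈ 1.30 V

At node B, R3 is in parallel with the load: R3‖R_L = 13.07 kΩ.
Below node A the resistance is R2 + (R3‖R_L) = 15.77 kΩ, so V_A = 10.3 × 15.77/103.8 = 1.565 V.
Then V_B = V_A × (R3‖R_L)/(R2 + R3‖R_L) = 1.565 × 13.07/15.77 = 1.30 V.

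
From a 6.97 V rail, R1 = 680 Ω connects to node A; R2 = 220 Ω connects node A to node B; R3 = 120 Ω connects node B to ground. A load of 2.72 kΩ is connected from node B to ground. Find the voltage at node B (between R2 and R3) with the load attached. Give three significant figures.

At node B, R3 is in parallel with the load: R3‖R_L = 114.9 Ω.
Below node A the resistance is R2 + (R3‖R_L) = 334.9 Ω, so V_A = 6.97 × 334.9/1015 = 2.300 V.
Then V_B = V_A × (R3‖R_L)/(R2 + R3‖R_L) = 2.300 × 114.9/334.9 = 0.789 V.

V ≈ 0.789 V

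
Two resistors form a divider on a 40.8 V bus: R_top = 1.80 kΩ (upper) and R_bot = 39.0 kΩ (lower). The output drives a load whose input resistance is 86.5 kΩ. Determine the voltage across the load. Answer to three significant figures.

The load sits in parallel with R_bot: R_bot‖R_L = (39.0 × 86.5) / (39.0 + 86.5) = 26.88 kΩ.
V_out = 40.8 × 26.88 / (1.80 + 26.88) = 40.8 × 26.88/28.68 = 38.2 V.

V_out ≈ 38.2 V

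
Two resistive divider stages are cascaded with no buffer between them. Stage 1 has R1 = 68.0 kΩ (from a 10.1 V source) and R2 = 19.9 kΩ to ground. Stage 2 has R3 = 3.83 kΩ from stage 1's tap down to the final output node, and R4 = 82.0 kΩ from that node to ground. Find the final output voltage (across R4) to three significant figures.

Stage 2 presents R3+R4 = 85.83 kΩ as a load on stage 1's tap.
Stage 1's lower leg becomes R2‖(R3+R4) = 16.15 kΩ, so V_mid = 10.1 × 16.15/84.15 = 1.939 V.
Stage 2 is itself unloaded: V_out = V_mid × R4/(R3+R4) = 1.939 × 82.0/85.83 = 1.85 V.

V_out ≈ 1.85 V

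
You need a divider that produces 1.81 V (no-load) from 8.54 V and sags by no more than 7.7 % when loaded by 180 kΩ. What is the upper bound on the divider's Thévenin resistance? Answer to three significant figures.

R_th ≤ 15.0 kΩ

Loading drop = R_th/(R_th + R_L) ≤ 0.0770, so R_th ≤ R_L · ε/(1−ε) = 180 kΩ × 0.0770/0.9230 = 15.0 kΩ.
(Any R1, R2 with R2/(R1+R2) = 0.212 and R1‖R2 ≤ 15.0 kΩ will meet the spec.)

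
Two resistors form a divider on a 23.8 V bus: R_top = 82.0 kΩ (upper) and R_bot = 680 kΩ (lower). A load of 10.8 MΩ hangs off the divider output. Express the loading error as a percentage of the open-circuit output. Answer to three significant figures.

The divider's output (Thévenin) resistance is R_top‖R_bot = 73.18 kΩ.
Fractional drop under load = R_th/(R_th + R_L) = 73.18 / (73.18 + 10800) = 0.006730.
So the output falls by 0.673 %.

0.673 %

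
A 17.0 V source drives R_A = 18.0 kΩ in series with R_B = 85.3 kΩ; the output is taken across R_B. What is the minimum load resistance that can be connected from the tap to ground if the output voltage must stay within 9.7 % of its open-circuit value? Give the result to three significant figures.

R_L(min) ≈ 138 kΩ

Output resistance R_th = R_A‖R_B = (18.0 × 85.3)/103.3 = 14.86 kΩ.
The fractional drop is R_th/(R_th + R_L); requiring this ≤ 0.0970 gives R_L ≥ R_th(1/0.0970 − 1) = 14.86 × 9.309 = 138 kΩ.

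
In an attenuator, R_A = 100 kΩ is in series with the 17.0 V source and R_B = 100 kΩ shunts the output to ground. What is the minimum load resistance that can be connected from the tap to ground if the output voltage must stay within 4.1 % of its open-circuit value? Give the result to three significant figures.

Output resistance R_th = R_A‖R_B = (100 × 100)/200.0 = 50.00 kΩ.
The fractional drop is R_th/(R_th + R_L); requiring this ≤ 0.0410 gives R_L ≥ R_th(1/0.0410 − 1) = 50.00 × 23.39 = 1.17 MΩ.

R_L(min) ≈ 1.17 MΩ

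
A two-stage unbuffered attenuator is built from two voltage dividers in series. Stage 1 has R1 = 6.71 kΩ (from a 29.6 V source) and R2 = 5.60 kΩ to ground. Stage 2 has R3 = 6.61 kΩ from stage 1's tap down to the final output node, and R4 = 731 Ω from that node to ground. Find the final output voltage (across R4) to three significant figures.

V_out ≈ 0.947 V

Stage 2 presents R3+R4 = 7341 Ω as a load on stage 1's tap.
Stage 1's lower leg becomes R2‖(R3+R4) = 3177 Ω, so V_mid = 29.6 × 3177/9887 = 9.511 V.
Stage 2 is itself unloaded: V_out = V_mid × R4/(R3+R4) = 9.511 × 731/7341 = 0.947 V.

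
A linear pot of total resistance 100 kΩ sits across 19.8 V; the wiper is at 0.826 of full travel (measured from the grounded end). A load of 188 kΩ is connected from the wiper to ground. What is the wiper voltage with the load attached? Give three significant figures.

The wiper splits the pot into (1−α)R = 17.40 kΩ above and αR = 82.60 kΩ below.
Lower section ‖ load = 57.39 kΩ.
V_wiper = 19.8 × 57.39/(17.40 + 57.39) = 15.2 V.

V ≈ 15.2 V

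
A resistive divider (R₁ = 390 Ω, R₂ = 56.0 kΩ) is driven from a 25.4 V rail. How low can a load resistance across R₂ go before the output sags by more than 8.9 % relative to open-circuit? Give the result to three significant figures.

Output resistance R_th = R₁‖R₂ = (390 × 56000)/56390 = 387.3 Ω.
The fractional drop is R_th/(R_th + R_L); requiring this ≤ 0.0890 gives R_L ≥ R_th(1/0.0890 − 1) = 387.3 × 10.24 = 3.96 kΩ.

R_L(min) ≈ 3.96 kΩ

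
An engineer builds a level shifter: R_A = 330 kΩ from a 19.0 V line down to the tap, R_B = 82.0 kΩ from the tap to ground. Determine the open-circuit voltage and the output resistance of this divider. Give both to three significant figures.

V_th = 3.78 V, R_th = 65.7 kΩ

V_th is the open-circuit tap voltage: 19.0 × 82.0/(330 + 82.0) = 3.78 V.
With the supply zeroed, R_A and R_B appear in parallel from the tap: R_th = R_A‖R_B = (330 × 82.0)/412.0 = 65.7 kΩ.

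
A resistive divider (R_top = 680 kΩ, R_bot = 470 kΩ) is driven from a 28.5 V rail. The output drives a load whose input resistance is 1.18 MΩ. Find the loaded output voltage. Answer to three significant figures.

The load sits in parallel with R_bot: R_bot‖R_L = (470 × 1180) / (470 + 1180) = 336.1 kΩ.
V_out = 28.5 × 336.1 / (680 + 336.1) = 28.5 × 336.1/1016 = 9.43 V.

V_out ≈ 9.43 V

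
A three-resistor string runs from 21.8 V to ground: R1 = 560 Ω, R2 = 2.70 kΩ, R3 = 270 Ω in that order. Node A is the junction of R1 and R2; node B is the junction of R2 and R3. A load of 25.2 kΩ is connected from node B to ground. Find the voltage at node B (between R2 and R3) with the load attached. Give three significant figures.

At node B, R3 is in parallel with the load: R3‖R_L = 267.1 Ω.
Below node A the resistance is R2 + (R3‖R_L) = 2967 Ω, so V_A = 21.8 × 2967/3527 = 18.34 V.
Then V_B = V_A × (R3‖R_L)/(R2 + R3‖R_L) = 18.34 × 267.1/2967 = 1.65 V.

V ≈ 1.65 V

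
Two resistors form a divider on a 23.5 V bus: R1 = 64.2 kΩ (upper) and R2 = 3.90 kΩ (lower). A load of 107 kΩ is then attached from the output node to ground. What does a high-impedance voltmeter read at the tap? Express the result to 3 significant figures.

V_out ≈ 1.30 V

The load sits in parallel with R2: R2‖R_L = (3.90 × 107) / (3.90 + 107) = 3.763 kΩ.
V_out = 23.5 × 3.763 / (64.2 + 3.763) = 23.5 × 3.763/67.96 = 1.30 V.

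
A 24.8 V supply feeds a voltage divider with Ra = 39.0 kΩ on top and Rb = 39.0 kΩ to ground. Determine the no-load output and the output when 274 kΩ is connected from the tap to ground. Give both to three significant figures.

Open-circuit: V = 24.8 × 39.0/(39.0 + 39.0) = 12.4 V.
With the load, Rb becomes Rb‖R_L = 34.14 kΩ, so V = 24.8 × 34.14/73.14 = 11.6 V.

Unloaded: 12.4 V; loaded: 11.6 V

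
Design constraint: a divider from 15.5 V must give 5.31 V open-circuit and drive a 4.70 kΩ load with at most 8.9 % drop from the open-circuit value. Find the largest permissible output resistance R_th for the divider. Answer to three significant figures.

R_th ≤ 459 Ω

Loading drop = R_th/(R_th + R_L) ≤ 0.0890, so R_th ≤ R_L · ε/(1−ε) = 4.70 kΩ × 0.0890/0.9110 = 459 Ω.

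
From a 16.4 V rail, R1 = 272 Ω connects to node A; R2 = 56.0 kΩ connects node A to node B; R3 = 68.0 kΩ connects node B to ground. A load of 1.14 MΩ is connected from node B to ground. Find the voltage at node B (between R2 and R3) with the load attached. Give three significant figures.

At node B, R3 is in parallel with the load: R3‖R_L = 64170 Ω.
Below node A the resistance is R2 + (R3‖R_L) = 120200 Ω, so V_A = 16.4 × 120200/120400 = 16.36 V.
Then V_B = V_A × (R3‖R_L)/(R2 + R3‖R_L) = 16.36 × 64170/120200 = 8.74 V.

V ≈ 8.74 V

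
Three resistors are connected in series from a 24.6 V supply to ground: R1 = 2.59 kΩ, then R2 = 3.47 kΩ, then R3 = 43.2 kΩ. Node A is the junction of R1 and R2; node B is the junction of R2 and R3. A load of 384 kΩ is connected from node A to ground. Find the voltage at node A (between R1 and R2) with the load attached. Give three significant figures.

V ≈ 23.2 V

Below node A the series string R2+R3 = 46.67 kΩ sits in parallel with the 384 kΩ load: 41.61 kΩ.
V_A = 24.6 × 41.61/(2.59 + 41.61) = 23.2 V.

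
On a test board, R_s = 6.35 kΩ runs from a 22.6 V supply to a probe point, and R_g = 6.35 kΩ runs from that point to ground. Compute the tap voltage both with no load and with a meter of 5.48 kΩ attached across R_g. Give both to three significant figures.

Open-circuit: V = 22.6 × 6.35/(6.35 + 6.35) = 11.3 V.
With the load, R_g becomes R_g‖R_L = 2.942 kΩ, so V = 22.6 × 2.942/9.292 = 7.15 V.

Unloaded: 11.3 V; loaded: 7.15 V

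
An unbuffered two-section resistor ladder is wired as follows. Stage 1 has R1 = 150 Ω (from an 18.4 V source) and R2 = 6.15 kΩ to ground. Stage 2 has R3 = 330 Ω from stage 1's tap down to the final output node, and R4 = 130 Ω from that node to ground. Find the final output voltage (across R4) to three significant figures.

Stage 2 presents R3+R4 = 460.0 Ω as a load on stage 1's tap.
Stage 1's lower leg becomes R2‖(R3+R4) = 428.0 Ω, so V_mid = 18.4 × 428.0/578.0 = 13.62 V.
Stage 2 is itself unloaded: V_out = V_mid × R4/(R3+R4) = 13.62 × 130/460.0 = 3.85 V.

V_out ≈ 3.85 V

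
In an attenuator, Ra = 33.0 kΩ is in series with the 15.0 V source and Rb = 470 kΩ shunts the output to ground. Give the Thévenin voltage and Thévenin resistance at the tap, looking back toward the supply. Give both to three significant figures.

V_th = 14.0 V, R_th = 30.8 kΩ

V_th is the open-circuit tap voltage: 15.0 × 470/(33.0 + 470) = 14.0 V.
With the supply zeroed, Ra and Rb appear in parallel from the tap: R_th = Ra‖Rb = (33.0 × 470)/503.0 = 30.8 kΩ.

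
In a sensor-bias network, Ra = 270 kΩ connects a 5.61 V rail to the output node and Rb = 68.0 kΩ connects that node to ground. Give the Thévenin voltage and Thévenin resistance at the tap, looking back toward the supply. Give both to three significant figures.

V_th = 1.13 V, R_th = 54.3 kΩ

V_th is the open-circuit tap voltage: 5.61 × 68.0/(270 + 68.0) = 1.13 V.
With the supply zeroed, Ra and Rb appear in parallel from the tap: R_th = Ra‖Rb = (270 × 68.0)/338.0 = 54.3 kΩ.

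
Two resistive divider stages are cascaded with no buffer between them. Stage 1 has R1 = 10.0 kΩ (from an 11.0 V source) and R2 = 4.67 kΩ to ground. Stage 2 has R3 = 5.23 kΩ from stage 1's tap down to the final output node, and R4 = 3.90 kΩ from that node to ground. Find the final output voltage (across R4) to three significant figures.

Stage 2 presents R3+R4 = 9.130 kΩ as a load on stage 1's tap.
Stage 1's lower leg becomes R2‖(R3+R4) = 3.090 kΩ, so V_mid = 11.0 × 3.090/13.09 = 2.596 V.
Stage 2 is itself unloaded: V_out = V_mid × R4/(R3+R4) = 2.596 × 3.90/9.130 = 1.11 V.

V_out ≈ 1.11 V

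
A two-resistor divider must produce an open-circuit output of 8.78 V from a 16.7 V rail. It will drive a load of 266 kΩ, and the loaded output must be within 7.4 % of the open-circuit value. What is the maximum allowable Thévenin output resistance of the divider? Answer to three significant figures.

R_th ≤ 21.3 kΩ

Loading drop = R_th/(R_th + R_L) ≤ 0.0740, so R_th ≤ R_L · ε/(1−ε) = 266 kΩ × 0.0740/0.9260 = 21.3 kΩ.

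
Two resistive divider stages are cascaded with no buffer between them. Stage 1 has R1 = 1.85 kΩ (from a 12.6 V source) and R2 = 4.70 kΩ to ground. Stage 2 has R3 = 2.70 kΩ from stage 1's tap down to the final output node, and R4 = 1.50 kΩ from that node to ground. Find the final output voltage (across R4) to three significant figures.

V_out ≈ 2.45 V

Stage 2 presents R3+R4 = 4.200 kΩ as a load on stage 1's tap.
Stage 1's lower leg becomes R2‖(R3+R4) = 2.218 kΩ, so V_mid = 12.6 × 2.218/4.068 = 6.870 V.
Stage 2 is itself unloaded: V_out = V_mid × R4/(R3+R4) = 6.870 × 1.50/4.200 = 2.45 V.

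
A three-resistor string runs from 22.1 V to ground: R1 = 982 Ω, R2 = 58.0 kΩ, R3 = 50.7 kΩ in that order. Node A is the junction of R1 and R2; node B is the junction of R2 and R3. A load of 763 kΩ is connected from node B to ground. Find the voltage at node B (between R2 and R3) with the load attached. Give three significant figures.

V ≈ 9.86 V

At node B, R3 is in parallel with the load: R3‖R_L = 47540 Ω.
Below node A the resistance is R2 + (R3‖R_L) = 105500 Ω, so V_A = 22.1 × 105500/106500 = 21.90 V.
Then V_B = V_A × (R3‖R_L)/(R2 + R3‖R_L) = 21.90 × 47540/105500 = 9.86 V.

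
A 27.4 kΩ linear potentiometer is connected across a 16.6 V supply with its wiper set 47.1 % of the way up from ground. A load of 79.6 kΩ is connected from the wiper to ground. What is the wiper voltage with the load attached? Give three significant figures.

V ≈ 7.20 V

The wiper splits the pot into (1−α)R = 14.49 kΩ above and αR = 12.91 kΩ below.
Lower section ‖ load = 11.10 kΩ.
V_wiper = 16.6 × 11.10/(14.49 + 11.10) = 7.20 V.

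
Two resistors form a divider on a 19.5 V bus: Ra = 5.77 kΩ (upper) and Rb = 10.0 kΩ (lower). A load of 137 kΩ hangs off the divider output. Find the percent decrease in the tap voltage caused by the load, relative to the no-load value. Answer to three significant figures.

The divider's output (Thévenin) resistance is Ra‖Rb = 3.659 kΩ.
Fractional drop under load = R_th/(R_th + R_L) = 3.659 / (3.659 + 137) = 0.02601.
So the output falls by 2.60 %.

2.60 %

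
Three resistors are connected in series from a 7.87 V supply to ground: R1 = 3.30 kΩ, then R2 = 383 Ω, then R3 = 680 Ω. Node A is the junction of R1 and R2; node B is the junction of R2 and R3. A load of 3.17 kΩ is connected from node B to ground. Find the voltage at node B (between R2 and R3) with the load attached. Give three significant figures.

V ≈ 1.04 V

At node B, R3 is in parallel with the load: R3‖R_L = 559.9 Ω.
Below node A the resistance is R2 + (R3‖R_L) = 942.9 Ω, so V_A = 7.87 × 942.9/4243 = 1.749 V.
Then V_B = V_A × (R3‖R_L)/(R2 + R3‖R_L) = 1.749 × 559.9/942.9 = 1.04 V.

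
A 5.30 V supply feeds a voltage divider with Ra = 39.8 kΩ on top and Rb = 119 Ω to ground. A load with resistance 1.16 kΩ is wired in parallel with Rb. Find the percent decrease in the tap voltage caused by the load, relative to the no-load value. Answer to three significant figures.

9.28 %

The divider's output (Thévenin) resistance is Ra‖Rb = 118.6 Ω.
Fractional drop under load = R_th/(R_th + R_L) = 118.6 / (118.6 + 1160) = 0.09279.
So the output falls by 9.28 %.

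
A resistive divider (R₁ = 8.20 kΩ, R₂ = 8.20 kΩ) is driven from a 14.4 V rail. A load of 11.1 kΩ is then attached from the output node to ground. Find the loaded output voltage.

V_out ≈ 5.26 V

The load sits in parallel with R₂: R₂‖R_L = (8.20 × 11.1) / (8.20 + 11.1) = 4.716 kΩ.
V_out = 14.4 × 4.716 / (8.20 + 4.716) = 14.4 × 4.716/12.92 = 5.26 V.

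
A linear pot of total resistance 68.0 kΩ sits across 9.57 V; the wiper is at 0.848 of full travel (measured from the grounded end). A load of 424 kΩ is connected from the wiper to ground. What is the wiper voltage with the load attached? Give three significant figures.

The wiper splits the pot into (1−α)R = 10.34 kΩ above and αR = 57.66 kΩ below.
Lower section ‖ load = 50.76 kΩ.
V_wiper = 9.57 × 50.76/(10.34 + 50.76) = 7.95 V.

V ≈ 7.95 V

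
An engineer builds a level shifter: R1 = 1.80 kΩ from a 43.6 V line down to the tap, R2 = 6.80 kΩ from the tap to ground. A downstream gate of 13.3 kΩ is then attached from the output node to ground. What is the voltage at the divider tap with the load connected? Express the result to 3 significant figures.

The load sits in parallel with R2: R2‖R_L = (6.80 × 13.3) / (6.80 + 13.3) = 4.500 kΩ.
V_out = 43.6 × 4.500 / (1.80 + 4.500) = 43.6 × 4.500/6.300 = 31.1 V.

V_out ≈ 31.1 V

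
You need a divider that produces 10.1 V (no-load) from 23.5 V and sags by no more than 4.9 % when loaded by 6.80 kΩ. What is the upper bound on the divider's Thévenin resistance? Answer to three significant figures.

R_th ≤ 350 Ω

Loading drop = R_th/(R_th + R_L) ≤ 0.0490, so R_th ≤ R_L · ε/(1−ε) = 6.80 kΩ × 0.0490/0.9510 = 350 Ω.
(Any R1, R2 with R2/(R1+R2) = 0.430 and R1‖R2 ≤ 350 Ω will meet the spec.)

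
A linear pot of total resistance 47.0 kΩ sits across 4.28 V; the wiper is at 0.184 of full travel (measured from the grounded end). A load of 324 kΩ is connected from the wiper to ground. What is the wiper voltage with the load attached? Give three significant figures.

V ≈ 0.771 V

The wiper splits the pot into (1−α)R = 38.35 kΩ above and αR = 8.648 kΩ below.
Lower section ‖ load = 8.423 kΩ.
V_wiper = 4.28 × 8.423/(38.35 + 8.423) = 0.771 V.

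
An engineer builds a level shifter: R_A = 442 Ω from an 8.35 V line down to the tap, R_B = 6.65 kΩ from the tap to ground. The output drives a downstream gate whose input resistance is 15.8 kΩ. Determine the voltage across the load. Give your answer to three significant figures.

V_out ≈ 7.63 V

The load sits in parallel with R_B: R_B‖R_L = (6650 × 15800) / (6650 + 15800) = 4680 Ω.
V_out = 8.35 × 4680 / (442 + 4680) = 8.35 × 4680/5122 = 7.63 V.
(Unloaded it would have been 7.83 V.)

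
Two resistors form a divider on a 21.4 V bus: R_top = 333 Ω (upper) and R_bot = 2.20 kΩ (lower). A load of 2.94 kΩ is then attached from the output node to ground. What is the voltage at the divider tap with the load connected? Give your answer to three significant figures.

The load sits in parallel with R_bot: R_bot‖R_L = (2200 × 2940) / (2200 + 2940) = 1258 Ω.
V_out = 21.4 × 1258 / (333 + 1258) = 21.4 × 1258/1591 = 16.9 V.

V_out ≈ 16.9 V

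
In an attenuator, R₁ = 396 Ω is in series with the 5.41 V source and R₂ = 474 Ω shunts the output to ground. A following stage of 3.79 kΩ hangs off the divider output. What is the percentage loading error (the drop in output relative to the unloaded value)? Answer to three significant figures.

The divider's output (Thévenin) resistance is R₁‖R₂ = 215.8 Ω.
Fractional drop under load = R_th/(R_th + R_L) = 215.8 / (215.8 + 3790) = 0.05386.
So the output falls by 5.39 %.

5.39 %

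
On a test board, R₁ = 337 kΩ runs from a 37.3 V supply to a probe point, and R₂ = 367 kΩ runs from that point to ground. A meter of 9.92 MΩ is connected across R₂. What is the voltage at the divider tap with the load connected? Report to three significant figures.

The load sits in parallel with R₂: R₂‖R_L = (367 × 9920) / (367 + 9920) = 353.9 kΩ.
V_out = 37.3 × 353.9 / (337 + 353.9) = 37.3 × 353.9/690.9 = 19.1 V.

V_out ≈ 19.1 V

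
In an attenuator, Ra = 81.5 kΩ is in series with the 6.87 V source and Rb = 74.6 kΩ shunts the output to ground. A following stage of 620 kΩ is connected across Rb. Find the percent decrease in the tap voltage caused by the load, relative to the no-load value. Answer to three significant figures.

5.91 %

The divider's output (Thévenin) resistance is Ra‖Rb = 38.95 kΩ.
Fractional drop under load = R_th/(R_th + R_L) = 38.95 / (38.95 + 620) = 0.05911.
So the output falls by 5.91 %.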